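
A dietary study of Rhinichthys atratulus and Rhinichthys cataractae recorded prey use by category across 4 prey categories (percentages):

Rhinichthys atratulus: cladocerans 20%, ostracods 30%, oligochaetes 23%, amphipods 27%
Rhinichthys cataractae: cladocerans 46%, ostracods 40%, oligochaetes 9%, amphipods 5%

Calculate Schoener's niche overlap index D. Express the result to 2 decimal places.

0.64

Convert percentages to proportions (divide by 100).
Σ|p₁ᵢ − p₂ᵢ| = 0.26 + 0.10 + 0.14 + 0.22 = 0.72
D = 1 − ½ × 0.72 = 1 − 0.360 = 0.6400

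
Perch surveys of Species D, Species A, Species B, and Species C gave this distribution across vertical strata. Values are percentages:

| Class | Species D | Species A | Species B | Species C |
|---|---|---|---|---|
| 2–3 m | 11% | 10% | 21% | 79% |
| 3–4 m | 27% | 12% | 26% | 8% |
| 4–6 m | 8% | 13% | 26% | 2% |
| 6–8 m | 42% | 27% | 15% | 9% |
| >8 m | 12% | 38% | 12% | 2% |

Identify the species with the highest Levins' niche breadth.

Species B

Convert percentages to proportions (divide by 100).
Σp_Dᵢ² = 0.11² + 0.27² + 0.08² + 0.42² + 0.12² = 0.0121 + 0.0729 + 0.0064 + 0.1764 + 0.0144 = 0.2822
B_D = 1 / 0.2822 = 3.5436
Σp_Aᵢ² = 0.10² + 0.12² + 0.13² + 0.27² + 0.38² = 0.0100 + 0.0144 + 0.0169 + 0.0729 + 0.1444 = 0.2586
B_A = 1 / 0.2586 = 3.8670
Σp_Bᵢ² = 0.21² + 0.26² + 0.26² + 0.15² + 0.12² = 0.0441 + 0.0676 + 0.0676 + 0.0225 + 0.0144 = 0.2162
B_B = 1 / 0.2162 = 4.6253
Σp_Cᵢ² = 0.79² + 0.08² + 0.02² + 0.09² + 0.02² = 0.6241 + 0.0064 + 0.0004 + 0.0081 + 0.0004 = 0.6394
B_C = 1 / 0.6394 = 1.5640
Highest B → broadest niche (most generalist): Species B (B = 4.63).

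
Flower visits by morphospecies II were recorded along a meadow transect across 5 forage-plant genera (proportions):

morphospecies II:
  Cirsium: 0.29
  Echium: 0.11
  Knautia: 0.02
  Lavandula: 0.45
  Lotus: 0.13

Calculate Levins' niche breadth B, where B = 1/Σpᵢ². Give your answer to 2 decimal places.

Σpᵢ² = 0.29² + 0.11² + 0.02² + 0.45² + 0.13² = 0.0841 + 0.0121 + 0.0004 + 0.2025 + 0.0169 = 0.3160
B = 1 / 0.3160 = 3.1646

3.16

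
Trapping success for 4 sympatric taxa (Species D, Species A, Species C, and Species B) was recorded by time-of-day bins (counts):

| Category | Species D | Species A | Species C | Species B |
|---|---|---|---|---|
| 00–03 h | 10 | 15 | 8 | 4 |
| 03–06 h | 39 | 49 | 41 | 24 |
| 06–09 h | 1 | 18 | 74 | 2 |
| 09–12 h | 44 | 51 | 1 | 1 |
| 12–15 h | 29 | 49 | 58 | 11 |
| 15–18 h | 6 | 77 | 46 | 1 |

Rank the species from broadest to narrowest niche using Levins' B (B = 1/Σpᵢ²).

Species A > Species C > Species D > Species B

Proportions for Species D (n=129): 10/129=0.0775, 39/129=0.3023, 1/129=0.0078, 44/129=0.3411, 29/129=0.2248, 6/129=0.0465
Proportions for Species A (n=259): 15/259=0.0579, 49/259=0.1892, 18/259=0.0695, 51/259=0.1969, 49/259=0.1892, 77/259=0.2973
Proportions for Species C (n=228): 8/228=0.0351, 41/228=0.1798, 74/228=0.3246, 1/228=0.0044, 58/228=0.2544, 46/228=0.2018
Proportions for Species B (n=43): 4/43=0.0930, 24/43=0.5581, 2/43=0.0465, 1/43=0.0233, 11/43=0.2558, 1/43=0.0233
Σp_Dᵢ² = 0.0775² + 0.3023² + 0.0078² + 0.3411² + 0.2248² + 0.0465² = 0.006006 + 0.091385 + 0.000061 + 0.116349 + 0.050535 + 0.002162 = 0.266498
B_D = 1 / 0.266498 = 3.7524
Σp_Aᵢ² = 0.0579² + 0.1892² + 0.0695² + 0.1969² + 0.1892² + 0.2973² = 0.003352 + 0.035797 + 0.004830 + 0.038770 + 0.035797 + 0.088387 = 0.206933
B_A = 1 / 0.206933 = 4.8325
Σp_Cᵢ² = 0.0351² + 0.1798² + 0.3246² + 0.0044² + 0.2544² + 0.2018² = 0.001232 + 0.032328 + 0.105365 + 0.000019 + 0.064719 + 0.040723 = 0.244386
B_C = 1 / 0.244386 = 4.0919
Σp_Bᵢ² = 0.0930² + 0.5581² + 0.0465² + 0.0233² + 0.2558² + 0.0233² = 0.008649 + 0.311476 + 0.002162 + 0.000543 + 0.065434 + 0.000543 = 0.388807
B_B = 1 / 0.388807 = 2.5720
Ranking by B (broadest → narrowest): Species A (4.83) > Species C (4.09) > Species D (3.75) > Species B (2.57)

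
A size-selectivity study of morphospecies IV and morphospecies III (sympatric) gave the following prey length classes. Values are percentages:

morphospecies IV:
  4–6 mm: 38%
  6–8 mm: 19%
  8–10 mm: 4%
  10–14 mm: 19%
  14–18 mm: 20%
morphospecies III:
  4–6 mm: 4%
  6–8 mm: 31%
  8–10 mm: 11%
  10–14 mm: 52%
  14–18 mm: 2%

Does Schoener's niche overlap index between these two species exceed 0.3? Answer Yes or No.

Yes

Convert percentages to proportions (divide by 100).
Σ|p₁ᵢ − p₂ᵢ| = 0.34 + 0.12 + 0.07 + 0.33 + 0.18 = 1.04
D = 1 − ½ × 1.04 = 1 − 0.520 = 0.4800
D = 0.4800 > 0.3 → Yes.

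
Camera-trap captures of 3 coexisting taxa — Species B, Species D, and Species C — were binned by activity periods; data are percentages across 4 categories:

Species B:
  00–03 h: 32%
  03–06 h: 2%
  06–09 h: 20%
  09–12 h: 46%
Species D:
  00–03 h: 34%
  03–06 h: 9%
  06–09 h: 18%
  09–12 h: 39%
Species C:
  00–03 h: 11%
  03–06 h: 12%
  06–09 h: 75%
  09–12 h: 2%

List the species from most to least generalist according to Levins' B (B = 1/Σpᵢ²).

Species D > Species B > Species C

Convert percentages to proportions (divide by 100).
Σp_Bᵢ² = 0.32² + 0.02² + 0.20² + 0.46² = 0.1024 + 0.0004 + 0.0400 + 0.2116 = 0.3544
B_B = 1 / 0.3544 = 2.8217
Σp_Dᵢ² = 0.34² + 0.09² + 0.18² + 0.39² = 0.1156 + 0.0081 + 0.0324 + 0.1521 = 0.3082
B_D = 1 / 0.3082 = 3.2446
Σp_Cᵢ² = 0.11² + 0.12² + 0.75² + 0.02² = 0.0121 + 0.0144 + 0.5625 + 0.0004 = 0.5894
B_C = 1 / 0.5894 = 1.6966
Ranking by B (broadest → narrowest): Species D (3.24) > Species B (2.82) > Species C (1.70)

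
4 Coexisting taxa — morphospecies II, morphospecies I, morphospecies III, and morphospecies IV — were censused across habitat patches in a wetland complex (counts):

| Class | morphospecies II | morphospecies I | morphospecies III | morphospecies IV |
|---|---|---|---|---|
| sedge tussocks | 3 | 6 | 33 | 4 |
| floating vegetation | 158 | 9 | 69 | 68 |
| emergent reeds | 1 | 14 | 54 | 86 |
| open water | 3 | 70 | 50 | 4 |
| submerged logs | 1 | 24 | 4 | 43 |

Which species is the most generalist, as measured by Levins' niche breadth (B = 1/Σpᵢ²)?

Proportions for morphospecies II (n=166): 3/166=0.0181, 158/166=0.9518, 1/166=0.0060, 3/166=0.0181, 1/166=0.0060
Proportions for morphospecies I (n=123): 6/123=0.0488, 9/123=0.0732, 14/123=0.1138, 70/123=0.5691, 24/123=0.1951
Proportions for morphospecies III (n=210): 33/210=0.1571, 69/210=0.3286, 54/210=0.2571, 50/210=0.2381, 4/210=0.0190
Proportions for morphospecies IV (n=205): 4/205=0.0195, 68/205=0.3317, 86/205=0.4195, 4/205=0.0195, 43/205=0.2098
Σp_IIᵢ² = 0.0181² + 0.9518² + 0.0060² + 0.0181² + 0.0060² = 0.000328 + 0.905923 + 0.000036 + 0.000328 + 0.000036 = 0.906651
B_II = 1 / 0.906651 = 1.1030
Σp_Iᵢ² = 0.0488² + 0.0732² + 0.1138² + 0.5691² + 0.1951² = 0.002381 + 0.005358 + 0.012950 + 0.323875 + 0.038064 = 0.382628
B_I = 1 / 0.382628 = 2.6135
Σp_IIIᵢ² = 0.1571² + 0.3286² + 0.2571² + 0.2381² + 0.0190² = 0.024680 + 0.107978 + 0.066100 + 0.056692 + 0.000361 = 0.255811
B_III = 1 / 0.255811 = 3.9091
Σp_IVᵢ² = 0.0195² + 0.3317² + 0.4195² + 0.0195² + 0.2098² = 0.000380 + 0.110025 + 0.175980 + 0.000380 + 0.044016 = 0.330781
B_IV = 1 / 0.330781 = 3.0231
Highest B → broadest niche (most generalist): morphospecies III (B = 3.91).

morphospecies III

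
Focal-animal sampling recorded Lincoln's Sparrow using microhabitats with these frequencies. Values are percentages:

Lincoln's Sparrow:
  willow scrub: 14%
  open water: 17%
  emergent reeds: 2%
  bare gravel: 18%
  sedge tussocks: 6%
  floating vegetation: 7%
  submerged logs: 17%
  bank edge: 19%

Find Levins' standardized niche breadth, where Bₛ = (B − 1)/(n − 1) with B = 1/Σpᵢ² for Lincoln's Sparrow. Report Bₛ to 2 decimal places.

0.78

Convert percentages to proportions (divide by 100).
Σpᵢ² = 0.14² + 0.17² + 0.02² + 0.18² + 0.06² + 0.07² + 0.17² + 0.19² = 0.0196 + 0.0289 + 0.0004 + 0.0324 + 0.0036 + 0.0049 + 0.0289 + 0.0361 = 0.1548
B = 1 / 0.1548 = 6.4599
Bₛ = (B − 1)/(n − 1) = (6.4599 − 1)/(8 − 1) = 5.4599/7 = 0.7800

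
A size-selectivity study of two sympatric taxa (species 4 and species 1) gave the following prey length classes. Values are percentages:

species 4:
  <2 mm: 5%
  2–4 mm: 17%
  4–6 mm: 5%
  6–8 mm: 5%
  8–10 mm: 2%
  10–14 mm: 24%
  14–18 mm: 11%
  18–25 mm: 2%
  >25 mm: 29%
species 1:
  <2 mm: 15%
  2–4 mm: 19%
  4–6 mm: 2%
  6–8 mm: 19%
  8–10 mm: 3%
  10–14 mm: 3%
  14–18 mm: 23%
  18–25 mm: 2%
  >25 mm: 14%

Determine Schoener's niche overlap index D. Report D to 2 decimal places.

Convert percentages to proportions (divide by 100).
Σ|p₁ᵢ − p₂ᵢ| = 0.10 + 0.02 + 0.03 + 0.14 + 0.01 + 0.21 + 0.12 + 0.00 + 0.15 = 0.78
D = 1 − ½ × 0.78 = 1 − 0.390 = 0.6100

0.61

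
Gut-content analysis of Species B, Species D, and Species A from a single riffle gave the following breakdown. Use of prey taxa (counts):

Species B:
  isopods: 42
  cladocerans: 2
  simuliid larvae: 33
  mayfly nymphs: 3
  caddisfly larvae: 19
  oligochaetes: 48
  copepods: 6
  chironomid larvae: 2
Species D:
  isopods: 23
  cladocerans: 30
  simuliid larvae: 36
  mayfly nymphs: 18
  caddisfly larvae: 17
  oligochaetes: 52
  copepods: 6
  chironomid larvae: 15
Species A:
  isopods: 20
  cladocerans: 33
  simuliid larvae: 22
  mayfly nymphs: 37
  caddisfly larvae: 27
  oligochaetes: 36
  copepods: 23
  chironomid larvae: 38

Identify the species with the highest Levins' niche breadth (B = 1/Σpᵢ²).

Species A

Proportions for Species B (n=155): 42/155=0.2710, 2/155=0.0129, 33/155=0.2129, 3/155=0.0194, 19/155=0.1226, 48/155=0.3097, 6/155=0.0387, 2/155=0.0129
Proportions for Species D (n=197): 23/197=0.1168, 30/197=0.1523, 36/197=0.1827, 18/197=0.0914, 17/197=0.0863, 52/197=0.2640, 6/197=0.0305, 15/197=0.0761
Proportions for Species A (n=236): 20/236=0.0847, 33/236=0.1398, 22/236=0.0932, 37/236=0.1568, 27/236=0.1144, 36/236=0.1525, 23/236=0.0975, 38/236=0.1610
Σp_Bᵢ² = 0.2710² + 0.0129² + 0.2129² + 0.0194² + 0.1226² + 0.3097² + 0.0387² + 0.0129² = 0.073441 + 0.000166 + 0.045326 + 0.000376 + 0.015031 + 0.095914 + 0.001498 + 0.000166 = 0.231918
B_B = 1 / 0.231918 = 4.3119
Σp_Dᵢ² = 0.1168² + 0.1523² + 0.1827² + 0.0914² + 0.0863² + 0.2640² + 0.0305² + 0.0761² = 0.013642 + 0.023195 + 0.033379 + 0.008354 + 0.007448 + 0.069696 + 0.000930 + 0.005791 = 0.162435
B_D = 1 / 0.162435 = 6.1563
Σp_Aᵢ² = 0.0847² + 0.1398² + 0.0932² + 0.1568² + 0.1144² + 0.1525² + 0.0975² + 0.1610² = 0.007174 + 0.019544 + 0.008686 + 0.024586 + 0.013087 + 0.023256 + 0.009506 + 0.025921 = 0.131760
B_A = 1 / 0.131760 = 7.5896
Highest B → broadest niche (most generalist): Species A (B = 7.59).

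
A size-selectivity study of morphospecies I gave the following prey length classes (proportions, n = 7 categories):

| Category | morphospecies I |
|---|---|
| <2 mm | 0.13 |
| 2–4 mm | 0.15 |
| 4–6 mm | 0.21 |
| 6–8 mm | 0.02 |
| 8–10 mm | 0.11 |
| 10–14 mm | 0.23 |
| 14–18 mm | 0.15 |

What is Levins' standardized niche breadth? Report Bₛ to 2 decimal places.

0.81

Σpᵢ² = 0.13² + 0.15² + 0.21² + 0.02² + 0.11² + 0.23² + 0.15² = 0.0169 + 0.0225 + 0.0441 + 0.0004 + 0.0121 + 0.0529 + 0.0225 = 0.1714
B = 1 / 0.1714 = 5.8343
Bₛ = (B − 1)/(n − 1) = (5.8343 − 1)/(7 − 1) = 4.8343/6 = 0.8057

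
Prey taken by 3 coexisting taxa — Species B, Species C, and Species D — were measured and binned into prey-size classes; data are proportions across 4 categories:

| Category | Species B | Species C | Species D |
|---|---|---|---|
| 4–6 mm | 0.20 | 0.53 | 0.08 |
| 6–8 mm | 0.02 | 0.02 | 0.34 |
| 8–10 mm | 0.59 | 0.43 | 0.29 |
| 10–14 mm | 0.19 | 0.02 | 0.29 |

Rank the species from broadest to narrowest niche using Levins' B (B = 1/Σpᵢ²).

Σp_Bᵢ² = 0.20² + 0.02² + 0.59² + 0.19² = 0.0400 + 0.0004 + 0.3481 + 0.0361 = 0.4246
B_B = 1 / 0.4246 = 2.3552
Σp_Cᵢ² = 0.53² + 0.02² + 0.43² + 0.02² = 0.2809 + 0.0004 + 0.1849 + 0.0004 = 0.4666
B_C = 1 / 0.4666 = 2.1432
Σp_Dᵢ² = 0.08² + 0.34² + 0.29² + 0.29² = 0.0064 + 0.1156 + 0.0841 + 0.0841 = 0.2902
B_D = 1 / 0.2902 = 3.4459
Ranking by B (broadest → narrowest): Species D (3.45) > Species B (2.36) > Species C (2.14)

Species D > Species B > Species C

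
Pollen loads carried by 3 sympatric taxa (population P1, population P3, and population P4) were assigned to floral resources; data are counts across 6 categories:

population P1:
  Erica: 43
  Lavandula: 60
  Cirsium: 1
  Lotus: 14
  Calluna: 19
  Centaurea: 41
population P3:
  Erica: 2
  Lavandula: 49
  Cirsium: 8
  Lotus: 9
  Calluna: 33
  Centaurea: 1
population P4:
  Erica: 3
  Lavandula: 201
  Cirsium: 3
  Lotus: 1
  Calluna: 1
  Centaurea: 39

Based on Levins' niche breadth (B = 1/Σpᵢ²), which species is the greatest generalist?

Proportions for population P1 (n=178): 43/178=0.2416, 60/178=0.3371, 1/178=0.0056, 14/178=0.0787, 19/178=0.1067, 41/178=0.2303
Proportions for population P3 (n=102): 2/102=0.0196, 49/102=0.4804, 8/102=0.0784, 9/102=0.0882, 33/102=0.3235, 1/102=0.0098
Proportions for population P4 (n=248): 3/248=0.0121, 201/248=0.8105, 3/248=0.0121, 1/248=0.0040, 1/248=0.0040, 39/248=0.1573
Σp_P1ᵢ² = 0.2416² + 0.3371² + 0.0056² + 0.0787² + 0.1067² + 0.2303² = 0.058371 + 0.113636 + 0.000031 + 0.006194 + 0.011385 + 0.053038 = 0.242655
B_P1 = 1 / 0.242655 = 4.1211
Σp_P3ᵢ² = 0.0196² + 0.4804² + 0.0784² + 0.0882² + 0.3235² + 0.0098² = 0.000384 + 0.230784 + 0.006147 + 0.007779 + 0.104652 + 0.000096 = 0.349842
B_P3 = 1 / 0.349842 = 2.8584
Σp_P4ᵢ² = 0.0121² + 0.8105² + 0.0121² + 0.0040² + 0.0040² + 0.1573² = 0.000146 + 0.656910 + 0.000146 + 0.000016 + 0.000016 + 0.024743 = 0.681977
B_P4 = 1 / 0.681977 = 1.4663
Highest B → broadest niche (most generalist): population P1 (B = 4.12).

population P1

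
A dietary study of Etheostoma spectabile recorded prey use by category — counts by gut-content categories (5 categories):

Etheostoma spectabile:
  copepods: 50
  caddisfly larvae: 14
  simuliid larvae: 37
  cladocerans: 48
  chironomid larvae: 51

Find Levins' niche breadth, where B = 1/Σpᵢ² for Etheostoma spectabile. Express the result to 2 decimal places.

Proportions for Etheostoma spectabile (n=200): 50/200=0.2500, 14/200=0.0700, 37/200=0.1850, 48/200=0.2400, 51/200=0.2550
Σpᵢ² = 0.2500² + 0.0700² + 0.1850² + 0.2400² + 0.2550² = 0.062500 + 0.004900 + 0.034225 + 0.057600 + 0.065025 = 0.224250
B = 1 / 0.224250 = 4.4593

4.46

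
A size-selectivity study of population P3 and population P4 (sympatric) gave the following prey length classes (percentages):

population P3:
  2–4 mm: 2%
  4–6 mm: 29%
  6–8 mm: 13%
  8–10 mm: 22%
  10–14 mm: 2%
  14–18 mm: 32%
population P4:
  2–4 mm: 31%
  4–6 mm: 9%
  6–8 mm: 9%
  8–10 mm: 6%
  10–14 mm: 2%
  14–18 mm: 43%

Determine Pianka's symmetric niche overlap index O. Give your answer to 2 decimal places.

Convert percentages to proportions (divide by 100).
Σ p₁ᵢp₂ᵢ = 0.0062 + 0.0261 + 0.0117 + 0.0132 + 0.0004 + 0.1376 = 0.1952
Σp_1ᵢ² = 0.02² + 0.29² + 0.13² + 0.22² + 0.02² + 0.32² = 0.0004 + 0.0841 + 0.0169 + 0.0484 + 0.0004 + 0.1024 = 0.2526
Σp_2ᵢ² = 0.31² + 0.09² + 0.09² + 0.06² + 0.02² + 0.43² = 0.0961 + 0.0081 + 0.0081 + 0.0036 + 0.0004 + 0.1849 = 0.3012
O = 0.1952 / √(0.2526 × 0.3012) = 0.1952 / 0.27583 = 0.7077

0.71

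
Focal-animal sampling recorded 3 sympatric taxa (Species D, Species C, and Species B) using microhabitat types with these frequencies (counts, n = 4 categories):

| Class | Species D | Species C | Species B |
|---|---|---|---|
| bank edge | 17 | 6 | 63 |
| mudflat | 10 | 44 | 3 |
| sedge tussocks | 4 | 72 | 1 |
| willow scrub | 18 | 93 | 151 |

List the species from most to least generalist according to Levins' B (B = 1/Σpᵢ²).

Species D > Species C > Species B

Proportions for Species D (n=49): 17/49=0.3469, 10/49=0.2041, 4/49=0.0816, 18/49=0.3673
Proportions for Species C (n=215): 6/215=0.0279, 44/215=0.2047, 72/215=0.3349, 93/215=0.4326
Proportions for Species B (n=218): 63/218=0.2890, 3/218=0.0138, 1/218=0.0046, 151/218=0.6927
Σp_Dᵢ² = 0.3469² + 0.2041² + 0.0816² + 0.3673² = 0.120340 + 0.041657 + 0.006659 + 0.134909 = 0.303565
B_D = 1 / 0.303565 = 3.2942
Σp_Cᵢ² = 0.0279² + 0.2047² + 0.3349² + 0.4326² = 0.000778 + 0.041902 + 0.112158 + 0.187143 = 0.341981
B_C = 1 / 0.341981 = 2.9241
Σp_Bᵢ² = 0.2890² + 0.0138² + 0.0046² + 0.6927² = 0.083521 + 0.000190 + 0.000021 + 0.479833 = 0.563565
B_B = 1 / 0.563565 = 1.7744
Ranking by B (broadest → narrowest): Species D (3.29) > Species C (2.92) > Species B (1.77)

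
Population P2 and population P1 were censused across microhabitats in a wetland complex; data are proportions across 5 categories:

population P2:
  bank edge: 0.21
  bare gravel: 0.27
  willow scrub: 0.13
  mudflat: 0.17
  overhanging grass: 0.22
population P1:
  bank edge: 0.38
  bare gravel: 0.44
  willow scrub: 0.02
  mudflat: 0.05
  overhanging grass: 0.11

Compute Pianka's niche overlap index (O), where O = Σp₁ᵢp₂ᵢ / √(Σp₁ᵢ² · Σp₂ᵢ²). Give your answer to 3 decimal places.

0.857

Σ p₁ᵢp₂ᵢ = 0.0798 + 0.1188 + 0.0026 + 0.0085 + 0.0242 = 0.2339
Σp_1ᵢ² = 0.21² + 0.27² + 0.13² + 0.17² + 0.22² = 0.0441 + 0.0729 + 0.0169 + 0.0289 + 0.0484 = 0.2112
Σp_2ᵢ² = 0.38² + 0.44² + 0.02² + 0.05² + 0.11² = 0.1444 + 0.1936 + 0.0004 + 0.0025 + 0.0121 = 0.3530
O = 0.2339 / √(0.2112 × 0.3530) = 0.2339 / 0.273045 = 0.85664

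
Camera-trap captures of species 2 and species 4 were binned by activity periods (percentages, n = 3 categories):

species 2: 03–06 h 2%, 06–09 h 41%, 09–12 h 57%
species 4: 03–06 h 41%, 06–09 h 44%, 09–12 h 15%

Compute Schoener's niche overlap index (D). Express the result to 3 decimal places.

0.580

Convert percentages to proportions (divide by 100).
Σ|p₁ᵢ − p₂ᵢ| = 0.39 + 0.03 + 0.42 = 0.84
D = 1 − ½ × 0.84 = 1 − 0.420 = 0.58000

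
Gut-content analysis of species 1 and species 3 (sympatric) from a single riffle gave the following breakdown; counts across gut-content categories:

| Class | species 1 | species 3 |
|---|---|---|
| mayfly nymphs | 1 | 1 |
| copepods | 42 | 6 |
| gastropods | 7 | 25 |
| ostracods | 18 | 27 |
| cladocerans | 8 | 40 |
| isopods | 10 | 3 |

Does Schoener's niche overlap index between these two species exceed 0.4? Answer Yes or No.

Yes

Proportions for species 1 (n=86): 1/86=0.0116, 42/86=0.4884, 7/86=0.0814, 18/86=0.2093, 8/86=0.0930, 10/86=0.1163
Proportions for species 3 (n=102): 1/102=0.0098, 6/102=0.0588, 25/102=0.2451, 27/102=0.2647, 40/102=0.3922, 3/102=0.0294
Σ|p₁ᵢ − p₂ᵢ| = 0.0018 + 0.4296 + 0.1637 + 0.0554 + 0.2992 + 0.0869 = 1.0366
D = 1 − ½ × 1.0366 = 1 − 0.51830 = 0.48170
D = 0.48170 > 0.4 → Yes.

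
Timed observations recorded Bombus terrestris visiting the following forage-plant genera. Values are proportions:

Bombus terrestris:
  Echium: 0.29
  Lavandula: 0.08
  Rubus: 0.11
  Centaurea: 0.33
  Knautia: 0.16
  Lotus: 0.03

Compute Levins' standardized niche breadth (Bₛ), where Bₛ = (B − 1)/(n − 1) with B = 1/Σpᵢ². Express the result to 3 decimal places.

Σpᵢ² = 0.29² + 0.08² + 0.11² + 0.33² + 0.16² + 0.03² = 0.0841 + 0.0064 + 0.0121 + 0.1089 + 0.0256 + 0.0009 = 0.2380
B = 1 / 0.2380 = 4.20168
Bₛ = (B − 1)/(n − 1) = (4.20168 − 1)/(6 − 1) = 3.20168/5 = 0.64034

0.640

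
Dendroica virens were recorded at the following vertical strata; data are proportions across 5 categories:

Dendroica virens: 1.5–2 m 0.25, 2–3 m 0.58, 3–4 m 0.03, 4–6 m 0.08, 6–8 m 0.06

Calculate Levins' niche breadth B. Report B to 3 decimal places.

2.440

Σpᵢ² = 0.25² + 0.58² + 0.03² + 0.08² + 0.06² = 0.0625 + 0.3364 + 0.0009 + 0.0064 + 0.0036 = 0.4098
B = 1 / 0.4098 = 2.44021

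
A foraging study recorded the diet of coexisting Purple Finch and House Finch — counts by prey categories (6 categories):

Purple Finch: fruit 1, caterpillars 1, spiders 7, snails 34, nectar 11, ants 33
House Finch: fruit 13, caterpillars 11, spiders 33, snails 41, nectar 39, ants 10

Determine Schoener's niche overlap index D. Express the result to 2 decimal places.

0.58

Proportions for Purple Finch (n=87): 1/87=0.0115, 1/87=0.0115, 7/87=0.0805, 34/87=0.3908, 11/87=0.1264, 33/87=0.3793
Proportions for House Finch (n=147): 13/147=0.0884, 11/147=0.0748, 33/147=0.2245, 41/147=0.2789, 39/147=0.2653, 10/147=0.0680
Σ|p₁ᵢ − p₂ᵢ| = 0.0769 + 0.0633 + 0.1440 + 0.1119 + 0.1389 + 0.3113 = 0.8463
D = 1 − ½ × 0.8463 = 1 − 0.42315 = 0.57685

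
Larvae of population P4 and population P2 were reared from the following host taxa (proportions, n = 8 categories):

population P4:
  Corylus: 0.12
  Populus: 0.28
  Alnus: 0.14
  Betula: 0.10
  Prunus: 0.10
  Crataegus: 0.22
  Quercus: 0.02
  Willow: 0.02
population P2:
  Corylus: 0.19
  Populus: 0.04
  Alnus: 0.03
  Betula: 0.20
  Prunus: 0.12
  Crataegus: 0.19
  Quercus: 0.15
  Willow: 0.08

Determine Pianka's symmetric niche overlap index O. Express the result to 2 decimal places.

0.69

Σ p₁ᵢp₂ᵢ = 0.0228 + 0.0112 + 0.0042 + 0.0200 + 0.0120 + 0.0418 + 0.0030 + 0.0016 = 0.1166
Σp_1ᵢ² = 0.12² + 0.28² + 0.14² + 0.10² + 0.10² + 0.22² + 0.02² + 0.02² = 0.0144 + 0.0784 + 0.0196 + 0.0100 + 0.0100 + 0.0484 + 0.0004 + 0.0004 = 0.1816
Σp_2ᵢ² = 0.19² + 0.04² + 0.03² + 0.20² + 0.12² + 0.19² + 0.15² + 0.08² = 0.0361 + 0.0016 + 0.0009 + 0.0400 + 0.0144 + 0.0361 + 0.0225 + 0.0064 = 0.1580
O = 0.1166 / √(0.1816 × 0.1580) = 0.1166 / 0.16939 = 0.6884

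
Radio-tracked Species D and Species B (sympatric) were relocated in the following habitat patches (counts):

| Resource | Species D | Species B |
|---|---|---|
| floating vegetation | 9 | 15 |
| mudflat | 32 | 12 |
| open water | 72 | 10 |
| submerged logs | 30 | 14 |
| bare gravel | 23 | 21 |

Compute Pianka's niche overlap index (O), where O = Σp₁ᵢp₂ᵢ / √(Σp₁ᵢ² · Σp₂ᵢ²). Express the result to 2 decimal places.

Proportions for Species D (n=166): 9/166=0.0542, 32/166=0.1928, 72/166=0.4337, 30/166=0.1807, 23/166=0.1386
Proportions for Species B (n=72): 15/72=0.2083, 12/72=0.1667, 10/72=0.1389, 14/72=0.1944, 21/72=0.2917
Σ p₁ᵢp₂ᵢ = 0.011290 + 0.032140 + 0.060241 + 0.035128 + 0.040430 = 0.179229
Σp_1ᵢ² = 0.0542² + 0.1928² + 0.4337² + 0.1807² + 0.1386² = 0.002938 + 0.037172 + 0.188096 + 0.032652 + 0.019210 = 0.280068
Σp_2ᵢ² = 0.2083² + 0.1667² + 0.1389² + 0.1944² + 0.2917² = 0.043389 + 0.027789 + 0.019293 + 0.037791 + 0.085089 = 0.213351
O = 0.179229 / √(0.280068 × 0.213351) = 0.179229 / 0.2444438 = 0.7332

0.73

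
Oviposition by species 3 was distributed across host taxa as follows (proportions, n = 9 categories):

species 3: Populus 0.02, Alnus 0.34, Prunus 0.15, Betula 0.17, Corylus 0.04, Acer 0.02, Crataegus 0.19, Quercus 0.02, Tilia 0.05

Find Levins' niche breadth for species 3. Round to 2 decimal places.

4.80

Σpᵢ² = 0.02² + 0.34² + 0.15² + 0.17² + 0.04² + 0.02² + 0.19² + 0.02² + 0.05² = 0.0004 + 0.1156 + 0.0225 + 0.0289 + 0.0016 + 0.0004 + 0.0361 + 0.0004 + 0.0025 = 0.2084
B = 1 / 0.2084 = 4.7985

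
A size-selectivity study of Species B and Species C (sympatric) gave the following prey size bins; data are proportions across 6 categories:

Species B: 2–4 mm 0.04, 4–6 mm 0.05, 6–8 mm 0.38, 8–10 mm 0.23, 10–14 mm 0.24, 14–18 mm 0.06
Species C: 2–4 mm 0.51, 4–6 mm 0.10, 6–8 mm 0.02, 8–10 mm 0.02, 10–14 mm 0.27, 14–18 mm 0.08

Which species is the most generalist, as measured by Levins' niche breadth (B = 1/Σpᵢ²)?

Species B

Σp_Bᵢ² = 0.04² + 0.05² + 0.38² + 0.23² + 0.24² + 0.06² = 0.0016 + 0.0025 + 0.1444 + 0.0529 + 0.0576 + 0.0036 = 0.2626
B_B = 1 / 0.2626 = 3.8081
Σp_Cᵢ² = 0.51² + 0.10² + 0.02² + 0.02² + 0.27² + 0.08² = 0.2601 + 0.0100 + 0.0004 + 0.0004 + 0.0729 + 0.0064 = 0.3502
B_C = 1 / 0.3502 = 2.8555
Highest B → broadest niche (most generalist): Species B (B = 3.81).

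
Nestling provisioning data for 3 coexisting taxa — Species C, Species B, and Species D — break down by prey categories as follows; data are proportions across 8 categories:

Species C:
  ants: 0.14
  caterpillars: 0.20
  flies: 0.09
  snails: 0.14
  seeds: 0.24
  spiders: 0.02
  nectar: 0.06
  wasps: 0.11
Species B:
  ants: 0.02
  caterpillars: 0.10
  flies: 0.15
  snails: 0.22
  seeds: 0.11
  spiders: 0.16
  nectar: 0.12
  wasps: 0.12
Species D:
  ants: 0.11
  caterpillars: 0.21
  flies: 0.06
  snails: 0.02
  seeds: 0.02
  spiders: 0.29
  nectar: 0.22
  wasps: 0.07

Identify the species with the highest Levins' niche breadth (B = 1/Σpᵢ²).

Σp_Cᵢ² = 0.14² + 0.20² + 0.09² + 0.14² + 0.24² + 0.02² + 0.06² + 0.11² = 0.0196 + 0.0400 + 0.0081 + 0.0196 + 0.0576 + 0.0004 + 0.0036 + 0.0121 = 0.1610
B_C = 1 / 0.1610 = 6.2112
Σp_Bᵢ² = 0.02² + 0.10² + 0.15² + 0.22² + 0.11² + 0.16² + 0.12² + 0.12² = 0.0004 + 0.0100 + 0.0225 + 0.0484 + 0.0121 + 0.0256 + 0.0144 + 0.0144 = 0.1478
B_B = 1 / 0.1478 = 6.7659
Σp_Dᵢ² = 0.11² + 0.21² + 0.06² + 0.02² + 0.02² + 0.29² + 0.22² + 0.07² = 0.0121 + 0.0441 + 0.0036 + 0.0004 + 0.0004 + 0.0841 + 0.0484 + 0.0049 = 0.1980
B_D = 1 / 0.1980 = 5.0505
Highest B → broadest niche (most generalist): Species B (B = 6.77).

Species B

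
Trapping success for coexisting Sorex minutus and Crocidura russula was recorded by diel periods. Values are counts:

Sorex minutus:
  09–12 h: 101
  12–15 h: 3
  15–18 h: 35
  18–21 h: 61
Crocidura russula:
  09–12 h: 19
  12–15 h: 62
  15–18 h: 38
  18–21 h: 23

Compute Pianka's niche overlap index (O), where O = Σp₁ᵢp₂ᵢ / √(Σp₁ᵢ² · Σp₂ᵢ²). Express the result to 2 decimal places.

0.50

Proportions for Sorex minutus (n=200): 101/200=0.5050, 3/200=0.0150, 35/200=0.1750, 61/200=0.3050
Proportions for Crocidura russula (n=142): 19/142=0.1338, 62/142=0.4366, 38/142=0.2676, 23/142=0.1620
Σ p₁ᵢp₂ᵢ = 0.067569 + 0.006549 + 0.046830 + 0.049410 = 0.170358
Σp_1ᵢ² = 0.5050² + 0.0150² + 0.1750² + 0.3050² = 0.255025 + 0.000225 + 0.030625 + 0.093025 = 0.378900
Σp_2ᵢ² = 0.1338² + 0.4366² + 0.2676² + 0.1620² = 0.017902 + 0.190620 + 0.071610 + 0.026244 = 0.306376
O = 0.170358 / √(0.378900 × 0.306376) = 0.170358 / 0.3407138 = 0.5000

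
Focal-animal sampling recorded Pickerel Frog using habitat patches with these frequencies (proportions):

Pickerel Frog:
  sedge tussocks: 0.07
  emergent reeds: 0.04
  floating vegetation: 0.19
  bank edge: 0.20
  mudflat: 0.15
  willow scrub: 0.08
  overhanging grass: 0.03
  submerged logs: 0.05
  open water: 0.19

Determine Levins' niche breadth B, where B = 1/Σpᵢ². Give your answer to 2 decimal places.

6.62

Σpᵢ² = 0.07² + 0.04² + 0.19² + 0.20² + 0.15² + 0.08² + 0.03² + 0.05² + 0.19² = 0.0049 + 0.0016 + 0.0361 + 0.0400 + 0.0225 + 0.0064 + 0.0009 + 0.0025 + 0.0361 = 0.1510
B = 1 / 0.1510 = 6.6225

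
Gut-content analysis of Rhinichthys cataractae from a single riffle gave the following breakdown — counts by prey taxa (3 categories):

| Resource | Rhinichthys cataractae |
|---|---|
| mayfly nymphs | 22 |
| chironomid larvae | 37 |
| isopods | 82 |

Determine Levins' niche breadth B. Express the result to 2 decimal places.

2.32

Proportions for Rhinichthys cataractae (n=141): 22/141=0.1560, 37/141=0.2624, 82/141=0.5816
Σpᵢ² = 0.1560² + 0.2624² + 0.5816² = 0.024336 + 0.068854 + 0.338259 = 0.431449
B = 1 / 0.431449 = 2.3178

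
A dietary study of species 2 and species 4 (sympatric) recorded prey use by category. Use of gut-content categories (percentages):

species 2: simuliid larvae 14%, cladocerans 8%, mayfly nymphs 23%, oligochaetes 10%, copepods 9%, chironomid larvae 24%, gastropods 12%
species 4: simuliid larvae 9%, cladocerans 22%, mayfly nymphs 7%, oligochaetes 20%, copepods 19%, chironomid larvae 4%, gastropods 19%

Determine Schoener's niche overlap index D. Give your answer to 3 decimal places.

0.590

Convert percentages to proportions (divide by 100).
Σ|p₁ᵢ − p₂ᵢ| = 0.05 + 0.14 + 0.16 + 0.10 + 0.10 + 0.20 + 0.07 = 0.82
D = 1 − ½ × 0.82 = 1 − 0.410 = 0.59000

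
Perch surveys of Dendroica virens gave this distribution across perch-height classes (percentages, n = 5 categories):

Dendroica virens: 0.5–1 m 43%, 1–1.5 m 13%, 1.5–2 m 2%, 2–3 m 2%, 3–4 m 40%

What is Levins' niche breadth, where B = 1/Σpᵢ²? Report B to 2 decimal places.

2.76

Convert percentages to proportions (divide by 100).
Σpᵢ² = 0.43² + 0.13² + 0.02² + 0.02² + 0.40² = 0.1849 + 0.0169 + 0.0004 + 0.0004 + 0.1600 = 0.3626
B = 1 / 0.3626 = 2.7579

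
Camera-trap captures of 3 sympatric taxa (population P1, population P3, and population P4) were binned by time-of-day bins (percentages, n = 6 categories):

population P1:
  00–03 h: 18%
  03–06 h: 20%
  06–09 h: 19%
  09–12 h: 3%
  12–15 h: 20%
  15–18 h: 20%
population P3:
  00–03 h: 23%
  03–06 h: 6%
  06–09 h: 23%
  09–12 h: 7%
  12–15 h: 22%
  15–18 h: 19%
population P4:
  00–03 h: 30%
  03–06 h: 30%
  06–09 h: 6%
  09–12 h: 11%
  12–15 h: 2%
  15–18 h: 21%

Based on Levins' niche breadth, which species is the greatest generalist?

population P1

Convert percentages to proportions (divide by 100).
Σp_P1ᵢ² = 0.18² + 0.20² + 0.19² + 0.03² + 0.20² + 0.20² = 0.0324 + 0.0400 + 0.0361 + 0.0009 + 0.0400 + 0.0400 = 0.1894
B_P1 = 1 / 0.1894 = 5.2798
Σp_P3ᵢ² = 0.23² + 0.06² + 0.23² + 0.07² + 0.22² + 0.19² = 0.0529 + 0.0036 + 0.0529 + 0.0049 + 0.0484 + 0.0361 = 0.1988
B_P3 = 1 / 0.1988 = 5.0302
Σp_P4ᵢ² = 0.30² + 0.30² + 0.06² + 0.11² + 0.02² + 0.21² = 0.0900 + 0.0900 + 0.0036 + 0.0121 + 0.0004 + 0.0441 = 0.2402
B_P4 = 1 / 0.2402 = 4.1632
Highest B → broadest niche (most generalist): population P1 (B = 5.28).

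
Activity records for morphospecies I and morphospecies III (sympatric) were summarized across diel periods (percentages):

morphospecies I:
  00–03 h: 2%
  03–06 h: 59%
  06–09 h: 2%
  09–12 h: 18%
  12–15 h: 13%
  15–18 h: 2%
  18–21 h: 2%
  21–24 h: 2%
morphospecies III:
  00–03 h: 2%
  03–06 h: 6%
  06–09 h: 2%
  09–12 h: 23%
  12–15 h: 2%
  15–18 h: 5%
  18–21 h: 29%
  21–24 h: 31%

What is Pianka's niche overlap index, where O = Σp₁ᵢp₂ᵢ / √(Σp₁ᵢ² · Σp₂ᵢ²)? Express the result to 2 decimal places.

Convert percentages to proportions (divide by 100).
Σ p₁ᵢp₂ᵢ = 0.0004 + 0.0354 + 0.0004 + 0.0414 + 0.0026 + 0.0010 + 0.0058 + 0.0062 = 0.0932
Σp_1ᵢ² = 0.02² + 0.59² + 0.02² + 0.18² + 0.13² + 0.02² + 0.02² + 0.02² = 0.0004 + 0.3481 + 0.0004 + 0.0324 + 0.0169 + 0.0004 + 0.0004 + 0.0004 = 0.3994
Σp_2ᵢ² = 0.02² + 0.06² + 0.02² + 0.23² + 0.02² + 0.05² + 0.29² + 0.31² = 0.0004 + 0.0036 + 0.0004 + 0.0529 + 0.0004 + 0.0025 + 0.0841 + 0.0961 = 0.2404
O = 0.0932 / √(0.3994 × 0.2404) = 0.0932 / 0.30986 = 0.3008

0.30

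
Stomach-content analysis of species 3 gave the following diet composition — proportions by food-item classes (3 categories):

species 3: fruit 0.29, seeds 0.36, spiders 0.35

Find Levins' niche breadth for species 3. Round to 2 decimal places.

Σpᵢ² = 0.29² + 0.36² + 0.35² = 0.0841 + 0.1296 + 0.1225 = 0.3362
B = 1 / 0.3362 = 2.9744

2.97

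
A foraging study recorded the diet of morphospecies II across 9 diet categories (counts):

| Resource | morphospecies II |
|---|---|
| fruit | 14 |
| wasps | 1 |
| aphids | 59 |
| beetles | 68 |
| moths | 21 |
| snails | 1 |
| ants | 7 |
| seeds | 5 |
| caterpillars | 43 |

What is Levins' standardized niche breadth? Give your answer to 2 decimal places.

0.44

Proportions for morphospecies II (n=219): 14/219=0.0639, 1/219=0.0046, 59/219=0.2694, 68/219=0.3105, 21/219=0.0959, 1/219=0.0046, 7/219=0.0320, 5/219=0.0228, 43/219=0.1963
Σpᵢ² = 0.0639² + 0.0046² + 0.2694² + 0.3105² + 0.0959² + 0.0046² + 0.0320² + 0.0228² + 0.1963² = 0.004083 + 0.000021 + 0.072576 + 0.096410 + 0.009197 + 0.000021 + 0.001024 + 0.000520 + 0.038534 = 0.222386
B = 1 / 0.222386 = 4.4967
Bₛ = (B − 1)/(n − 1) = (4.4967 − 1)/(9 − 1) = 3.4967/8 = 0.4371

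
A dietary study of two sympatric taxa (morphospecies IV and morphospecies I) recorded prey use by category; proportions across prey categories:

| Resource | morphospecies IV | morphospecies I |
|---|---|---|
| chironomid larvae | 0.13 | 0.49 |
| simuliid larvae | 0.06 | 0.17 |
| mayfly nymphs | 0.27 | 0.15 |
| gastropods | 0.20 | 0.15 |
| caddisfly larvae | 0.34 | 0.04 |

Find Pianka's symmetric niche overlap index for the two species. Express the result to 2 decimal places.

Σ p₁ᵢp₂ᵢ = 0.0637 + 0.0102 + 0.0405 + 0.0300 + 0.0136 = 0.1580
Σp_1ᵢ² = 0.13² + 0.06² + 0.27² + 0.20² + 0.34² = 0.0169 + 0.0036 + 0.0729 + 0.0400 + 0.1156 = 0.2490
Σp_2ᵢ² = 0.49² + 0.17² + 0.15² + 0.15² + 0.04² = 0.2401 + 0.0289 + 0.0225 + 0.0225 + 0.0016 = 0.3156
O = 0.1580 / √(0.2490 × 0.3156) = 0.1580 / 0.28033 = 0.5636

0.56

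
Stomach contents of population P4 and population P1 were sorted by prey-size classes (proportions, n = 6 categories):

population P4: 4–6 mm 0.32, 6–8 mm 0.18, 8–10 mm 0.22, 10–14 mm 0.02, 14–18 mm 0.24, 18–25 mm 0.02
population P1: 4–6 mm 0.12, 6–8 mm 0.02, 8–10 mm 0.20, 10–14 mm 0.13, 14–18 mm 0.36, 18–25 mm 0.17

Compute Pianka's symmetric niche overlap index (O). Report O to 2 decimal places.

Σ p₁ᵢp₂ᵢ = 0.0384 + 0.0036 + 0.0440 + 0.0026 + 0.0864 + 0.0034 = 0.1784
Σp_1ᵢ² = 0.32² + 0.18² + 0.22² + 0.02² + 0.24² + 0.02² = 0.1024 + 0.0324 + 0.0484 + 0.0004 + 0.0576 + 0.0004 = 0.2416
Σp_2ᵢ² = 0.12² + 0.02² + 0.20² + 0.13² + 0.36² + 0.17² = 0.0144 + 0.0004 + 0.0400 + 0.0169 + 0.1296 + 0.0289 = 0.2302
O = 0.1784 / √(0.2416 × 0.2302) = 0.1784 / 0.23583 = 0.7565

0.76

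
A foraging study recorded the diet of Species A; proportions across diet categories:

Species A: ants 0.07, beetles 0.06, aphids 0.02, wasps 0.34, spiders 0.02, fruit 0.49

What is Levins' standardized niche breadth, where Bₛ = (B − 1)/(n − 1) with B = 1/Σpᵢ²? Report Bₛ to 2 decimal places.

0.35

Σpᵢ² = 0.07² + 0.06² + 0.02² + 0.34² + 0.02² + 0.49² = 0.0049 + 0.0036 + 0.0004 + 0.1156 + 0.0004 + 0.2401 = 0.3650
B = 1 / 0.3650 = 2.7397
Bₛ = (B − 1)/(n − 1) = (2.7397 − 1)/(6 − 1) = 1.7397/5 = 0.3479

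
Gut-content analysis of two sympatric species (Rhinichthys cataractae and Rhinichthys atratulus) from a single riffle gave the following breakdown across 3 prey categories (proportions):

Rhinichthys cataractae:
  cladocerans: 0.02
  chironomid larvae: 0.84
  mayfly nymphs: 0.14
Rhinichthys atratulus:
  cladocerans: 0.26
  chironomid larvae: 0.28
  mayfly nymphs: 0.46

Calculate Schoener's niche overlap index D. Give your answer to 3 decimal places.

Σ|p₁ᵢ − p₂ᵢ| = 0.24 + 0.56 + 0.32 = 1.12
D = 1 − ½ × 1.12 = 1 − 0.560 = 0.44000

0.440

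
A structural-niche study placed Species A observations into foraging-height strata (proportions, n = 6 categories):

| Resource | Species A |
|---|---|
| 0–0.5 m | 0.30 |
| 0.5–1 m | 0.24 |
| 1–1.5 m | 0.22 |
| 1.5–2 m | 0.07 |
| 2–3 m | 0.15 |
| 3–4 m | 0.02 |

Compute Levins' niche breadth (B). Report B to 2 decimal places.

Σpᵢ² = 0.30² + 0.24² + 0.22² + 0.07² + 0.15² + 0.02² = 0.0900 + 0.0576 + 0.0484 + 0.0049 + 0.0225 + 0.0004 = 0.2238
B = 1 / 0.2238 = 4.4683

4.47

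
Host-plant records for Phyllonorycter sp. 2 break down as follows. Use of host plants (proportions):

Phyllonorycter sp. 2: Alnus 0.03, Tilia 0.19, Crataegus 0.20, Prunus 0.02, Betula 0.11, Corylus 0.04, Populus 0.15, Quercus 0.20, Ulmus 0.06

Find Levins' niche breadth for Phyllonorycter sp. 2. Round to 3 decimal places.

6.361

Σpᵢ² = 0.03² + 0.19² + 0.20² + 0.02² + 0.11² + 0.04² + 0.15² + 0.20² + 0.06² = 0.0009 + 0.0361 + 0.0400 + 0.0004 + 0.0121 + 0.0016 + 0.0225 + 0.0400 + 0.0036 = 0.1572
B = 1 / 0.1572 = 6.36132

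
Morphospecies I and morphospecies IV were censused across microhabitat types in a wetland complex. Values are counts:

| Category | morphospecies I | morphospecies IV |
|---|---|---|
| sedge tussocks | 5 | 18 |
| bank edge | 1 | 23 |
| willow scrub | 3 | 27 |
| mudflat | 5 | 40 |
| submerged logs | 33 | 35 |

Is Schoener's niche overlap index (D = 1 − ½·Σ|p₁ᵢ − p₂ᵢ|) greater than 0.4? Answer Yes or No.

Yes

Proportions for morphospecies I (n=47): 5/47=0.1064, 1/47=0.0213, 3/47=0.0638, 5/47=0.1064, 33/47=0.7021
Proportions for morphospecies IV (n=143): 18/143=0.1259, 23/143=0.1608, 27/143=0.1888, 40/143=0.2797, 35/143=0.2448
Σ|p₁ᵢ − p₂ᵢ| = 0.0195 + 0.1395 + 0.1250 + 0.1733 + 0.4573 = 0.9146
D = 1 − ½ × 0.9146 = 1 − 0.45730 = 0.54270
D = 0.54270 > 0.4 → Yes.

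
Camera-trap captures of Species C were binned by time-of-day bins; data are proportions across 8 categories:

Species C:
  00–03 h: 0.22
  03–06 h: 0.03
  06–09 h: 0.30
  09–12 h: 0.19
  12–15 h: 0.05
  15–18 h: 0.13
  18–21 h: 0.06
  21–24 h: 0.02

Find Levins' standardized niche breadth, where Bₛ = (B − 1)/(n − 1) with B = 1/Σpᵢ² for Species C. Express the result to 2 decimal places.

0.58

Σpᵢ² = 0.22² + 0.03² + 0.30² + 0.19² + 0.05² + 0.13² + 0.06² + 0.02² = 0.0484 + 0.0009 + 0.0900 + 0.0361 + 0.0025 + 0.0169 + 0.0036 + 0.0004 = 0.1988
B = 1 / 0.1988 = 5.0302
Bₛ = (B − 1)/(n − 1) = (5.0302 − 1)/(8 − 1) = 4.0302/7 = 0.5757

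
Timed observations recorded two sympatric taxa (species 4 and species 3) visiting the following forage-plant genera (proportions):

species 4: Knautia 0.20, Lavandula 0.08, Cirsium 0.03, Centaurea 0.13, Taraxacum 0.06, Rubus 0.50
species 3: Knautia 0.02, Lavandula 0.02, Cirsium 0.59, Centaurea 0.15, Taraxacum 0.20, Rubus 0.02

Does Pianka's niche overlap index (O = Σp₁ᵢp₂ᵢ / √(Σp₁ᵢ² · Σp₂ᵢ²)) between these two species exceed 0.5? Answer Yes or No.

No

Σ p₁ᵢp₂ᵢ = 0.0040 + 0.0016 + 0.0177 + 0.0195 + 0.0120 + 0.0100 = 0.0648
Σp_1ᵢ² = 0.20² + 0.08² + 0.03² + 0.13² + 0.06² + 0.50² = 0.0400 + 0.0064 + 0.0009 + 0.0169 + 0.0036 + 0.2500 = 0.3178
Σp_2ᵢ² = 0.02² + 0.02² + 0.59² + 0.15² + 0.20² + 0.02² = 0.0004 + 0.0004 + 0.3481 + 0.0225 + 0.0400 + 0.0004 = 0.4118
O = 0.0648 / √(0.3178 × 0.4118) = 0.0648 / 0.36176 = 0.1791
O = 0.1791 < 0.5 → No.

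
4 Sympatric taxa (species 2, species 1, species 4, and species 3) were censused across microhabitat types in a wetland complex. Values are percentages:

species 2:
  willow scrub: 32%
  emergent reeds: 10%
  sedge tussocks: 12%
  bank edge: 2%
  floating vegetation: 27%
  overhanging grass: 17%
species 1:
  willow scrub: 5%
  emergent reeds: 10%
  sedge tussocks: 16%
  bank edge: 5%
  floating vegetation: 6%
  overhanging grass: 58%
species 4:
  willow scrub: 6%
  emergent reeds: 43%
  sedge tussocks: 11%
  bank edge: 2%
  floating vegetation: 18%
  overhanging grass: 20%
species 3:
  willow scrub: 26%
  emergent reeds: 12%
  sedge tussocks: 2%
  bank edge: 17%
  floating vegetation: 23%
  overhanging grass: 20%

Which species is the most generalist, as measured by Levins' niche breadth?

Convert percentages to proportions (divide by 100).
Σp_2ᵢ² = 0.32² + 0.10² + 0.12² + 0.02² + 0.27² + 0.17² = 0.1024 + 0.0100 + 0.0144 + 0.0004 + 0.0729 + 0.0289 = 0.2290
B_2 = 1 / 0.2290 = 4.3668
Σp_1ᵢ² = 0.05² + 0.10² + 0.16² + 0.05² + 0.06² + 0.58² = 0.0025 + 0.0100 + 0.0256 + 0.0025 + 0.0036 + 0.3364 = 0.3806
B_1 = 1 / 0.3806 = 2.6274
Σp_4ᵢ² = 0.06² + 0.43² + 0.11² + 0.02² + 0.18² + 0.20² = 0.0036 + 0.1849 + 0.0121 + 0.0004 + 0.0324 + 0.0400 = 0.2734
B_4 = 1 / 0.2734 = 3.6576
Σp_3ᵢ² = 0.26² + 0.12² + 0.02² + 0.17² + 0.23² + 0.20² = 0.0676 + 0.0144 + 0.0004 + 0.0289 + 0.0529 + 0.0400 = 0.2042
B_3 = 1 / 0.2042 = 4.8972
Highest B → broadest niche (most generalist): species 3 (B = 4.90).

species 3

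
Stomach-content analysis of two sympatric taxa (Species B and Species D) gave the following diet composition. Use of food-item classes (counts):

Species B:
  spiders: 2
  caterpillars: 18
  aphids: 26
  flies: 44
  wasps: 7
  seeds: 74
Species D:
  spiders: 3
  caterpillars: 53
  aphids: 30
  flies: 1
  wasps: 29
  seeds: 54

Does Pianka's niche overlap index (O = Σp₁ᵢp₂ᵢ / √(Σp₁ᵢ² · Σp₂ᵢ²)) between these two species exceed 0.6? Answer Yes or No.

Yes

Proportions for Species B (n=171): 2/171=0.0117, 18/171=0.1053, 26/171=0.1520, 44/171=0.2573, 7/171=0.0409, 74/171=0.4327
Proportions for Species D (n=170): 3/170=0.0176, 53/170=0.3118, 30/170=0.1765, 1/170=0.0059, 29/170=0.1706, 54/170=0.3176
Σ p₁ᵢp₂ᵢ = 0.000206 + 0.032833 + 0.026828 + 0.001518 + 0.006978 + 0.137426 = 0.205789
Σp_1ᵢ² = 0.0117² + 0.1053² + 0.1520² + 0.2573² + 0.0409² + 0.4327² = 0.000137 + 0.011088 + 0.023104 + 0.066203 + 0.001673 + 0.187229 = 0.289434
Σp_2ᵢ² = 0.0176² + 0.3118² + 0.1765² + 0.0059² + 0.1706² + 0.3176² = 0.000310 + 0.097219 + 0.031152 + 0.000035 + 0.029104 + 0.100870 = 0.258690
O = 0.205789 / √(0.289434 × 0.258690) = 0.205789 / 0.2736306 = 0.7521
O = 0.7521 > 0.6 → Yes.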